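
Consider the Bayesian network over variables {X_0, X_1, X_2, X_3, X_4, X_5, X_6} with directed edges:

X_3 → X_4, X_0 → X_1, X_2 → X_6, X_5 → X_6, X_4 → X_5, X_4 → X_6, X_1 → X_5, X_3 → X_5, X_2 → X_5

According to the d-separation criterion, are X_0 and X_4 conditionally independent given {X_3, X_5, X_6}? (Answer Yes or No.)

We examine all 4 paths between X_0 and X_4:
Path 1: X_0 → X_1 → X_5 ← X_2 → X_6 ← X_4
  X_1 is a chain and X_1 is not conditioned on; X_5 is a collider and X_5 is conditioned on, which opens it; X_2 is a fork and X_2 is not conditioned on; X_6 is a collider and X_6 is conditioned on, which opens it — no node blocks this path, so it is active.
Path 2: X_0 → X_1 → X_5 ← X_3 → X_4
  X_3 is a fork here and X_3 is conditioned on, so the path is blocked at X_3.
Path 3: X_0 → X_1 → X_5 ← X_4
  X_1 is a chain and X_1 is not conditioned on; X_5 is a collider and X_5 is conditioned on, which opens it — no node blocks this path, so it is active.
Path 4: X_0 → X_1 → X_5 → X_6 ← X_4
  X_5 is a chain here and X_5 is conditioned on, so the path is blocked at X_5.
Since the path X_0 → X_1 → X_5 ← X_2 → X_6 ← X_4 is active, X_0 and X_4 are not d-separated given {X_3, X_5, X_6}.

No — X_0 and X_4 are not d-separated given {X_3, X_5, X_6}.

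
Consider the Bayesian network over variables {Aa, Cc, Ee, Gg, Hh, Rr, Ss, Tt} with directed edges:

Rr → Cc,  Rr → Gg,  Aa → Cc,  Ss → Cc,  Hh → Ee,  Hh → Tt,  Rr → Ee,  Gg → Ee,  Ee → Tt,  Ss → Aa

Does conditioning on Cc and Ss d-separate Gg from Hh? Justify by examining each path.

Yes

There are 4 undirected paths between Gg and Hh; checking each against the conditioning set {Cc, Ss}:
  1. Gg → Ee ← Hh — Ee:collider[blocks] ⇒ blocked
  2. Gg → Ee → Tt ← Hh — Ee:chain[open]; Tt:collider[blocks] ⇒ blocked
  3. Gg ← Rr → Ee ← Hh — Rr:fork[open]; Ee:collider[blocks] ⇒ blocked
  4. Gg ← Rr → Ee → Tt ← Hh — Rr:fork[open]; Ee:chain[open]; Tt:collider[blocks] ⇒ blocked
Every path is blocked, so Gg and Hh are d-separated given {Cc, Ss}.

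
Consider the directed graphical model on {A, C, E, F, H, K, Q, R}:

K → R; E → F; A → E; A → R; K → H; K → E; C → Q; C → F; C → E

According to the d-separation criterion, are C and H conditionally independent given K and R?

Yes

4 paths connect C and H; each must be blocked for d-separation to hold:
Path 1: C → F ← E ← K → H
  F is a collider here and neither F nor any of its descendants is conditioned on, so the collider stays closed — the path is blocked at F.
Path 2: C → F ← E ← A → R ← K → H
  F is a collider here and neither F nor any of its descendants is conditioned on, so the collider stays closed — the path is blocked at F.
Path 3: C → E ← K → H
  E is a collider here and neither E nor any of its descendants is conditioned on, so the collider stays closed — the path is blocked at E.
Path 4: C → E ← A → R ← K → H
  E is a collider here and neither E nor any of its descendants is conditioned on, so the collider stays closed — the path is blocked at E.
All paths are blocked; C ⊥ H | {K, R} holds.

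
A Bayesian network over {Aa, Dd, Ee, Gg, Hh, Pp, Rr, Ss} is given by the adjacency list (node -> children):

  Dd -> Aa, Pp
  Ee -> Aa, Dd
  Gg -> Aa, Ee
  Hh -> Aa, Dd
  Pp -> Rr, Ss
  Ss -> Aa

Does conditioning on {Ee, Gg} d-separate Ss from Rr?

No

There are 5 undirected paths between Ss and Rr; checking each against the conditioning set {Ee, Gg}:
Path 1: Ss → Aa ← Ee → Dd → Pp → Rr
  Aa is a collider here and neither Aa nor any of its descendants is conditioned on, so the collider stays closed — the path is blocked at Aa.
Path 2: Ss → Aa ← Gg → Ee → Dd → Pp → Rr
  Aa is a collider here and neither Aa nor any of its descendants is conditioned on, so the collider stays closed — the path is blocked at Aa.
Path 3: Ss → Aa ← Hh → Dd → Pp → Rr
  Aa is a collider here and neither Aa nor any of its descendants is conditioned on, so the collider stays closed — the path is blocked at Aa.
Path 4: Ss → Aa ← Dd → Pp → Rr
  Aa is a collider here and neither Aa nor any of its descendants is conditioned on, so the collider stays closed — the path is blocked at Aa.
Path 5: Ss ← Pp → Rr
  Pp is a fork and Pp is not conditioned on — no node blocks this path, so it is active.
Because an active path exists, Ss and Rr are not d-separated.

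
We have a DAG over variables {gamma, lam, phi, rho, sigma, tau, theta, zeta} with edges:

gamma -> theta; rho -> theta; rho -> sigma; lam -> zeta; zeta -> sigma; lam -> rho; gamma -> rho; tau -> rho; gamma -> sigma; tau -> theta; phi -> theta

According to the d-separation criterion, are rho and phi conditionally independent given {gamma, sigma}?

Yes

There are 5 undirected paths between rho and phi; checking each against the conditioning set {gamma, sigma}:
  1. rho → sigma ← gamma → theta ← phi — sigma:collider[open]; gamma:fork[blocks]; theta:collider[blocks] ⇒ blocked
  2. rho ← tau → theta ← phi — tau:fork[open]; theta:collider[blocks] ⇒ blocked
  3. rho → theta ← phi — theta:collider[blocks] ⇒ blocked
  4. rho ← gamma → theta ← phi — gamma:fork[blocks]; theta:collider[blocks] ⇒ blocked
  5. rho ← lam → zeta → sigma ← gamma → theta ← phi — lam:fork[open]; zeta:chain[open]; sigma:collider[open]; gamma:fork[blocks]; theta:collider[blocks] ⇒ blocked
All paths are blocked; rho ⊥ phi | {gamma, sigma} holds.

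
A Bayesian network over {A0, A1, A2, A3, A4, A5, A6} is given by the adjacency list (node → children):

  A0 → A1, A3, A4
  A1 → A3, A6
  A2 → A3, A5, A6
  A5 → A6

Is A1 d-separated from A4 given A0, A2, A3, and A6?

Yes — A1 and A4 are d-separated given {A0, A2, A3, A6}.

There are 4 undirected paths between A1 and A4; checking each against the conditioning set {A0, A2, A3, A6}:
  1. A1 ← A0 → A4 — A0:fork[blocks] ⇒ blocked
  2. A1 → A6 ← A5 ← A2 → A3 ← A0 → A4 — A6:collider[open]; A5:chain[open]; A2:fork[blocks]; A3:collider[open]; A0:fork[blocks] ⇒ blocked
  3. A1 → A6 ← A2 → A3 ← A0 → A4 — A6:collider[open]; A2:fork[blocks]; A3:collider[open]; A0:fork[blocks] ⇒ blocked
  4. A1 → A3 ← A0 → A4 — A3:collider[open]; A0:fork[blocks] ⇒ blocked
Every path is blocked, so A1 and A4 are d-separated given {A0, A2, A3, A6}.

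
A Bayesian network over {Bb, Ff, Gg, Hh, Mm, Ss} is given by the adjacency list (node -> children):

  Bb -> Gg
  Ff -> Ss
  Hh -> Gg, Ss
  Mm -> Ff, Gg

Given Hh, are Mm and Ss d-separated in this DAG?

Enumerating the 2 paths from Mm to Ss and testing each for blocking by {Hh}:
  1. Mm → Gg ← Hh → Ss — Gg:collider[blocks]; Hh:fork[blocks] ⇒ blocked
  2. Mm → Ff → Ss — Ff:chain[open] ⇒ active
Because an active path exists, Mm and Ss are not d-separated.

No — Mm and Ss are not d-separated given {Hh}.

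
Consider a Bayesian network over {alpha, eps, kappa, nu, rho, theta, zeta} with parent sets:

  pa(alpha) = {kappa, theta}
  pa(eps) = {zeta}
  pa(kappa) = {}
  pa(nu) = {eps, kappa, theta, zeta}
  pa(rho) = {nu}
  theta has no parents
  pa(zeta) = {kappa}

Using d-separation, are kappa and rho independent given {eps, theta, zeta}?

No

Enumerating the 4 paths from kappa to rho and testing each for blocking by {eps, theta, zeta}:
Path 1: kappa → alpha ← theta → nu → rho
  alpha is a collider here and neither alpha nor any of its descendants is conditioned on, so the collider stays closed — the path is blocked at alpha.
Path 2: kappa → nu → rho
  nu is a chain and nu is not conditioned on — no node blocks this path, so it is active.
Path 3: kappa → zeta → eps → nu → rho
  zeta is a chain here and zeta is conditioned on, so the path is blocked at zeta.
Path 4: kappa → zeta → nu → rho
  zeta is a chain here and zeta is conditioned on, so the path is blocked at zeta.
Since the path kappa → nu → rho is active, kappa and rho are not d-separated given {eps, theta, zeta}.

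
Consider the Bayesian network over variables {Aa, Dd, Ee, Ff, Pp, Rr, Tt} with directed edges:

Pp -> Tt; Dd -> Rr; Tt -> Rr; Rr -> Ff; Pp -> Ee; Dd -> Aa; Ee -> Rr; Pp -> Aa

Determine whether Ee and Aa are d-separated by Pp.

4 paths connect Ee and Aa; each must be blocked for d-separation to hold:
Path 1: Ee → Rr ← Dd → Aa
  Rr is a collider here and neither Rr nor any of its descendants is conditioned on, so the collider stays closed — the path is blocked at Rr.
Path 2: Ee → Rr ← Tt ← Pp → Aa
  Rr is a collider here and neither Rr nor any of its descendants is conditioned on, so the collider stays closed — the path is blocked at Rr.
Path 3: Ee ← Pp → Tt → Rr ← Dd → Aa
  Pp is a fork here and Pp is conditioned on, so the path is blocked at Pp.
Path 4: Ee ← Pp → Aa
  Pp is a fork here and Pp is conditioned on, so the path is blocked at Pp.
Every path is blocked, so Ee and Aa are d-separated given {Pp}.

Yes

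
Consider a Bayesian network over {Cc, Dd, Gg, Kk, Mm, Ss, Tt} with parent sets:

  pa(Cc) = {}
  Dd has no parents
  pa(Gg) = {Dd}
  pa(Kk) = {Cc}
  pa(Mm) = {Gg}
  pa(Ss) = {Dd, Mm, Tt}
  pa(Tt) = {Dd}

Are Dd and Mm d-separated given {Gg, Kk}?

3 paths connect Dd and Mm; each must be blocked for d-separation to hold:
  1. Dd → Tt → Ss ← Mm — Tt:chain[open]; Ss:collider[blocks] ⇒ blocked
  2. Dd → Gg → Mm — Gg:chain[blocks] ⇒ blocked
  3. Dd → Ss ← Mm — Ss:collider[blocks] ⇒ blocked
All paths are blocked; Dd ⊥ Mm | {Gg, Kk} holds.

Yes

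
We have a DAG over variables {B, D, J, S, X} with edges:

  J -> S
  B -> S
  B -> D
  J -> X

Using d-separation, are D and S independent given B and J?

Only one path connects D and S:
Path 1: D ← B → S
  B is a fork here and B is conditioned on, so the path is blocked at B.
Since every path is blocked, d-separation holds.

Yes — D and S are d-separated given {B, J}.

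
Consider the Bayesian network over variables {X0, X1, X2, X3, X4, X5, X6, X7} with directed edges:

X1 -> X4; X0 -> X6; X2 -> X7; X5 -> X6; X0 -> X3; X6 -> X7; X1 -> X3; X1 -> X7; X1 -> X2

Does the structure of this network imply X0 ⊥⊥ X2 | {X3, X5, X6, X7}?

No — X0 and X2 are not d-separated given {X3, X5, X6, X7}.

There are 4 undirected paths between X0 and X2; checking each against the conditioning set {X3, X5, X6, X7}:
Path 1: X0 → X6 → X7 ← X1 → X2
  X6 is a chain here and X6 is conditioned on, so the path is blocked at X6.
Path 2: X0 → X6 → X7 ← X2
  X6 is a chain here and X6 is conditioned on, so the path is blocked at X6.
Path 3: X0 → X3 ← X1 → X2
  X3 is a collider and X3 is conditioned on, which opens it; X1 is a fork and X1 is not conditioned on — no node blocks this path, so it is active.
Path 4: X0 → X3 ← X1 → X7 ← X2
  X3 is a collider and X3 is conditioned on, which opens it; X1 is a fork and X1 is not conditioned on; X7 is a collider and X7 is conditioned on, which opens it — no node blocks this path, so it is active.
At least one path is unblocked, so d-separation fails.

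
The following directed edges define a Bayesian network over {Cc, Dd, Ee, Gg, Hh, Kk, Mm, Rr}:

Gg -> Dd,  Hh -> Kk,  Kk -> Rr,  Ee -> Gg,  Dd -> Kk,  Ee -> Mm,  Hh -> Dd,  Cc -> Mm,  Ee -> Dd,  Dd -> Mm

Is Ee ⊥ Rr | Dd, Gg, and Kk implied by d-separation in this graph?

6 paths connect Ee and Rr; each must be blocked for d-separation to hold:
Path 1: Ee → Dd → Kk → Rr
  Dd is a chain here and Dd is conditioned on, so the path is blocked at Dd.
Path 2: Ee → Dd ← Hh → Kk → Rr
  Kk is a chain here and Kk is conditioned on, so the path is blocked at Kk.
Path 3: Ee → Gg → Dd → Kk → Rr
  Gg is a chain here and Gg is conditioned on, so the path is blocked at Gg.
Path 4: Ee → Gg → Dd ← Hh → Kk → Rr
  Gg is a chain here and Gg is conditioned on, so the path is blocked at Gg.
Path 5: Ee → Mm ← Dd → Kk → Rr
  Mm is a collider here and neither Mm nor any of its descendants is conditioned on, so the collider stays closed — the path is blocked at Mm.
Path 6: Ee → Mm ← Dd ← Hh → Kk → Rr
  Mm is a collider here and neither Mm nor any of its descendants is conditioned on, so the collider stays closed — the path is blocked at Mm.
All paths are blocked; Ee ⊥ Rr | {Dd, Gg, Kk} holds.

Yes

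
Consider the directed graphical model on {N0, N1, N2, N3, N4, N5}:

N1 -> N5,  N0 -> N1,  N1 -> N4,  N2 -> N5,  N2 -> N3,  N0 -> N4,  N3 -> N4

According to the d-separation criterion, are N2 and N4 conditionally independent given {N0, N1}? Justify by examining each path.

No

3 paths connect N2 and N4; each must be blocked for d-separation to hold:
  1. N2 → N5 ← N1 ← N0 → N4 — N5:collider[blocks]; N1:chain[blocks]; N0:fork[blocks] ⇒ blocked
  2. N2 → N5 ← N1 → N4 — N5:collider[blocks]; N1:fork[blocks] ⇒ blocked
  3. N2 → N3 → N4 — N3:chain[open] ⇒ active
Since the path N2 → N3 → N4 is active, N2 and N4 are not d-separated given {N0, N1}.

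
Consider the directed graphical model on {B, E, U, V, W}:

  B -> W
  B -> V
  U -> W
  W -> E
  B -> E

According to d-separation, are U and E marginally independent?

No

Enumerating the 2 paths from U to E and testing each for blocking by ∅:
  1. U → W → E — W:chain[open] ⇒ active
  2. U → W ← B → E — W:collider[blocks]; B:fork[open] ⇒ blocked
Since the path U → W → E is active, U and E are not d-separated given ∅.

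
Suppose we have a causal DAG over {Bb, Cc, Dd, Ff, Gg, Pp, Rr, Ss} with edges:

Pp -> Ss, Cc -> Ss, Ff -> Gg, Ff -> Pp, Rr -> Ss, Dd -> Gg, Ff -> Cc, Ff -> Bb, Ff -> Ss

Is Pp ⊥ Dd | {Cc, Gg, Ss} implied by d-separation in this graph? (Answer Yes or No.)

Enumerating the 3 paths from Pp to Dd and testing each for blocking by {Cc, Gg, Ss}:
  1. Pp → Ss ← Cc ← Ff → Gg ← Dd — Ss:collider[open]; Cc:chain[blocks]; Ff:fork[open]; Gg:collider[open] ⇒ blocked
  2. Pp → Ss ← Ff → Gg ← Dd — Ss:collider[open]; Ff:fork[open]; Gg:collider[open] ⇒ active
  3. Pp ← Ff → Gg ← Dd — Ff:fork[open]; Gg:collider[open] ⇒ active
Since the path Pp → Ss ← Ff → Gg ← Dd is active, Pp and Dd are not d-separated given {Cc, Gg, Ss}.

No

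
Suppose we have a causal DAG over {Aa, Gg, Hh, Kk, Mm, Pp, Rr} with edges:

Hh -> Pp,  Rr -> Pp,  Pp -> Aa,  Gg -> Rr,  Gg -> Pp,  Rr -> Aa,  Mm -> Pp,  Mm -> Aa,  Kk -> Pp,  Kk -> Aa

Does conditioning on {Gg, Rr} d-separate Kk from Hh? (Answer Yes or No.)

Enumerating the 5 paths from Kk to Hh and testing each for blocking by {Gg, Rr}:
Path 1: Kk → Pp ← Hh
  Pp is a collider here and neither Pp nor any of its descendants is conditioned on, so the collider stays closed — the path is blocked at Pp.
Path 2: Kk → Aa ← Pp ← Hh
  Aa is a collider here and neither Aa nor any of its descendants is conditioned on, so the collider stays closed — the path is blocked at Aa.
Path 3: Kk → Aa ← Rr → Pp ← Hh
  Aa is a collider here and neither Aa nor any of its descendants is conditioned on, so the collider stays closed — the path is blocked at Aa.
Path 4: Kk → Aa ← Rr ← Gg → Pp ← Hh
  Aa is a collider here and neither Aa nor any of its descendants is conditioned on, so the collider stays closed — the path is blocked at Aa.
Path 5: Kk → Aa ← Mm → Pp ← Hh
  Aa is a collider here and neither Aa nor any of its descendants is conditioned on, so the collider stays closed — the path is blocked at Aa.
All paths are blocked; Kk ⊥ Hh | {Gg, Rr} holds.

Yes — Kk and Hh are d-separated given {Gg, Rr}.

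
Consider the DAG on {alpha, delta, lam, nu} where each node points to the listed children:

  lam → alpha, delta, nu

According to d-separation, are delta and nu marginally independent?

Only one path connects delta and nu:
Path 1: delta ← lam → nu
  lam is a fork and lam is not conditioned on — no node blocks this path, so it is active.
Because an active path exists, delta and nu are not d-separated.

No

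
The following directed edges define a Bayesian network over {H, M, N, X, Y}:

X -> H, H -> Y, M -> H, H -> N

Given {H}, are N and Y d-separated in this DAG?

Only one path connects N and Y:
Path 1: N ← H → Y
  H is a fork here and H is conditioned on, so the path is blocked at H.
Since every path is blocked, d-separation holds.

Yes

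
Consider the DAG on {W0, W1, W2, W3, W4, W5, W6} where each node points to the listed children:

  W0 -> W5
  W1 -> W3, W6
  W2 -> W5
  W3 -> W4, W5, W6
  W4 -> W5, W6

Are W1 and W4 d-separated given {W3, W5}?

Yes

Enumerating the 6 paths from W1 to W4 and testing each for blocking by {W3, W5}:
Path 1: W1 → W6 ← W3 → W5 ← W4
  W6 is a collider here and neither W6 nor any of its descendants is conditioned on, so the collider stays closed — the path is blocked at W6.
Path 2: W1 → W6 ← W3 → W4
  W6 is a collider here and neither W6 nor any of its descendants is conditioned on, so the collider stays closed — the path is blocked at W6.
Path 3: W1 → W6 ← W4
  W6 is a collider here and neither W6 nor any of its descendants is conditioned on, so the collider stays closed — the path is blocked at W6.
Path 4: W1 → W3 → W5 ← W4
  W3 is a chain here and W3 is conditioned on, so the path is blocked at W3.
Path 5: W1 → W3 → W6 ← W4
  W3 is a chain here and W3 is conditioned on, so the path is blocked at W3.
Path 6: W1 → W3 → W4
  W3 is a chain here and W3 is conditioned on, so the path is blocked at W3.
Every path is blocked, so W1 and W4 are d-separated given {W3, W5}.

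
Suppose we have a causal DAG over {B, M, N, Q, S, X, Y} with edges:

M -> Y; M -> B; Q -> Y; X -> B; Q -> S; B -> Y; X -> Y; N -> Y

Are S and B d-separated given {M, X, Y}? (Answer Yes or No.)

No

3 paths connect S and B; each must be blocked for d-separation to hold:
  1. S ← Q → Y ← M → B — Q:fork[open]; Y:collider[open]; M:fork[blocks] ⇒ blocked
  2. S ← Q → Y ← X → B — Q:fork[open]; Y:collider[open]; X:fork[blocks] ⇒ blocked
  3. S ← Q → Y ← B — Q:fork[open]; Y:collider[open] ⇒ active
Because an active path exists, S and B are not d-separated.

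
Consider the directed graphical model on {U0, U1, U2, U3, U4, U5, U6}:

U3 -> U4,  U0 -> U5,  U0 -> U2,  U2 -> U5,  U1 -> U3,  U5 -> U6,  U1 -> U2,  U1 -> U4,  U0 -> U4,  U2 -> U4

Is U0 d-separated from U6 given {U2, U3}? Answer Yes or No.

No — U0 and U6 are not d-separated given {U2, U3}.

There are 5 undirected paths between U0 and U6; checking each against the conditioning set {U2, U3}:
Path 1: U0 → U2 → U5 → U6
  U2 is a chain here and U2 is conditioned on, so the path is blocked at U2.
Path 2: U0 → U5 → U6
  U5 is a chain and U5 is not conditioned on — no node blocks this path, so it is active.
Path 3: U0 → U4 ← U3 ← U1 → U2 → U5 → U6
  U4 is a collider here and neither U4 nor any of its descendants is conditioned on, so the collider stays closed — the path is blocked at U4.
Path 4: U0 → U4 ← U2 → U5 → U6
  U4 is a collider here and neither U4 nor any of its descendants is conditioned on, so the collider stays closed — the path is blocked at U4.
Path 5: U0 → U4 ← U1 → U2 → U5 → U6
  U4 is a collider here and neither U4 nor any of its descendants is conditioned on, so the collider stays closed — the path is blocked at U4.
Because an active path exists, U0 and U6 are not d-separated.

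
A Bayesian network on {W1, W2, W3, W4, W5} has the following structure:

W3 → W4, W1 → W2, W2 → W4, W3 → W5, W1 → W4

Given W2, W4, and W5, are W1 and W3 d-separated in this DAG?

2 paths connect W1 and W3; each must be blocked for d-separation to hold:
Path 1: W1 → W4 ← W3
  W4 is a collider and W4 is conditioned on, which opens it — no node blocks this path, so it is active.
Path 2: W1 → W2 → W4 ← W3
  W2 is a chain here and W2 is conditioned on, so the path is blocked at W2.
At least one path is unblocked, so d-separation fails.

No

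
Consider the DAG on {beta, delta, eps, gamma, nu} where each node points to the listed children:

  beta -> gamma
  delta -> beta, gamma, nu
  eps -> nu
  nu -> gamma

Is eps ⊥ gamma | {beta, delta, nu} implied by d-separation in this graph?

There are 3 undirected paths between eps and gamma; checking each against the conditioning set {beta, delta, nu}:
Path 1: eps → nu → gamma
  nu is a chain here and nu is conditioned on, so the path is blocked at nu.
Path 2: eps → nu ← delta → beta → gamma
  delta is a fork here and delta is conditioned on, so the path is blocked at delta.
Path 3: eps → nu ← delta → gamma
  delta is a fork here and delta is conditioned on, so the path is blocked at delta.
Since every path is blocked, d-separation holds.

Yes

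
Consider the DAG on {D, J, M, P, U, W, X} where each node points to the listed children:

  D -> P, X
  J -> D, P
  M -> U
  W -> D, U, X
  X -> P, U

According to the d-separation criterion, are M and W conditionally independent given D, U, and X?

We examine all 5 paths between M and W:
Path 1: M → U ← W
  U is a collider and U is conditioned on, which opens it — no node blocks this path, so it is active.
Path 2: M → U ← X ← W
  X is a chain here and X is conditioned on, so the path is blocked at X.
Path 3: M → U ← X ← D ← W
  X is a chain here and X is conditioned on, so the path is blocked at X.
Path 4: M → U ← X → P ← D ← W
  X is a fork here and X is conditioned on, so the path is blocked at X.
Path 5: M → U ← X → P ← J → D ← W
  X is a fork here and X is conditioned on, so the path is blocked at X.
Since the path M → U ← W is active, M and W are not d-separated given {D, U, X}.

No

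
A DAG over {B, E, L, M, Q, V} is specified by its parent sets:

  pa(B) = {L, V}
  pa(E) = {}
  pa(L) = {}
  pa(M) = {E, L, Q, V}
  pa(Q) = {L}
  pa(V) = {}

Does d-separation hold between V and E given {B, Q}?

Yes

We examine all 3 paths between V and E:
Path 1: V → B ← L → M ← E
  M is a collider here and neither M nor any of its descendants is conditioned on, so the collider stays closed — the path is blocked at M.
Path 2: V → B ← L → Q → M ← E
  Q is a chain here and Q is conditioned on, so the path is blocked at Q.
Path 3: V → M ← E
  M is a collider here and neither M nor any of its descendants is conditioned on, so the collider stays closed — the path is blocked at M.
All paths are blocked; V ⊥ E | {B, Q} holds.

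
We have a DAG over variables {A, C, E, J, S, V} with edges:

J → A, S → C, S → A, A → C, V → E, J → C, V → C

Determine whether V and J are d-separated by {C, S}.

No

3 paths connect V and J; each must be blocked for d-separation to hold:
  1. V → C ← A ← J — C:collider[open]; A:chain[open] ⇒ active
  2. V → C ← S → A ← J — C:collider[open]; S:fork[blocks]; A:collider[open] ⇒ blocked
  3. V → C ← J — C:collider[open] ⇒ active
Because an active path exists, V and J are not d-separated.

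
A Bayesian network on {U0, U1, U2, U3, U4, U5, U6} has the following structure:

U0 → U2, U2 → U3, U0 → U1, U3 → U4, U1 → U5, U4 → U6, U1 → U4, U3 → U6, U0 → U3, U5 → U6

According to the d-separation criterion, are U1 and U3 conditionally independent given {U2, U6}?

6 paths connect U1 and U3; each must be blocked for d-separation to hold:
Path 1: U1 → U4 → U6 ← U3
  U4 is a chain and U4 is not conditioned on; U6 is a collider and U6 is conditioned on, which opens it — no node blocks this path, so it is active.
Path 2: U1 → U4 ← U3
  U4 is a collider and its descendant U6 is conditioned on, which opens it — no node blocks this path, so it is active.
Path 3: U1 → U5 → U6 ← U4 ← U3
  U5 is a chain and U5 is not conditioned on; U6 is a collider and U6 is conditioned on, which opens it; U4 is a chain and U4 is not conditioned on — no node blocks this path, so it is active.
Path 4: U1 → U5 → U6 ← U3
  U5 is a chain and U5 is not conditioned on; U6 is a collider and U6 is conditioned on, which opens it — no node blocks this path, so it is active.
Path 5: U1 ← U0 → U2 → U3
  U2 is a chain here and U2 is conditioned on, so the path is blocked at U2.
Path 6: U1 ← U0 → U3
  U0 is a fork and U0 is not conditioned on — no node blocks this path, so it is active.
Because an active path exists, U1 and U3 are not d-separated.

No — U1 and U3 are not d-separated given {U2, U6}.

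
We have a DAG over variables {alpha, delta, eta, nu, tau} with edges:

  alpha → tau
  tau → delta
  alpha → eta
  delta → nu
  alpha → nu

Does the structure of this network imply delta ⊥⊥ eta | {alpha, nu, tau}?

There are 2 undirected paths between delta and eta; checking each against the conditioning set {alpha, nu, tau}:
  1. delta → nu ← alpha → eta — nu:collider[open]; alpha:fork[blocks] ⇒ blocked
  2. delta ← tau ← alpha → eta — tau:chain[blocks]; alpha:fork[blocks] ⇒ blocked
Since every path is blocked, d-separation holds.

Yes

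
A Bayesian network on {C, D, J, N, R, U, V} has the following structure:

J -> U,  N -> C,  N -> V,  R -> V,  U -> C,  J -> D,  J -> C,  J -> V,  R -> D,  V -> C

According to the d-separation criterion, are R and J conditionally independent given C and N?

No

6 paths connect R and J; each must be blocked for d-separation to hold:
  1. R → V ← J — V:collider[open] ⇒ active
  2. R → V ← N → C ← J — V:collider[open]; N:fork[blocks]; C:collider[open] ⇒ blocked
  3. R → V ← N → C ← U ← J — V:collider[open]; N:fork[blocks]; C:collider[open]; U:chain[open] ⇒ blocked
  4. R → V → C ← J — V:chain[open]; C:collider[open] ⇒ active
  5. R → V → C ← U ← J — V:chain[open]; C:collider[open]; U:chain[open] ⇒ active
  6. R → D ← J — D:collider[blocks] ⇒ blocked
Since the path R → V ← J is active, R and J are not d-separated given {C, N}.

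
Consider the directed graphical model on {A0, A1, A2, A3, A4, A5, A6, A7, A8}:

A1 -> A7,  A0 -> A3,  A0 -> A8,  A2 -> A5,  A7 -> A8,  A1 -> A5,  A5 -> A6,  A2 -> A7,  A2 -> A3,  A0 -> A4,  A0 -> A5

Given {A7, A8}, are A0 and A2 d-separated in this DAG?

Enumerating the 5 paths from A0 to A2 and testing each for blocking by {A7, A8}:
Path 1: A0 → A8 ← A7 ← A1 → A5 ← A2
  A7 is a chain here and A7 is conditioned on, so the path is blocked at A7.
Path 2: A0 → A8 ← A7 ← A2
  A7 is a chain here and A7 is conditioned on, so the path is blocked at A7.
Path 3: A0 → A3 ← A2
  A3 is a collider here and neither A3 nor any of its descendants is conditioned on, so the collider stays closed — the path is blocked at A3.
Path 4: A0 → A5 ← A1 → A7 ← A2
  A5 is a collider here and neither A5 nor any of its descendants is conditioned on, so the collider stays closed — the path is blocked at A5.
Path 5: A0 → A5 ← A2
  A5 is a collider here and neither A5 nor any of its descendants is conditioned on, so the collider stays closed — the path is blocked at A5.
All paths are blocked; A0 ⊥ A2 | {A7, A8} holds.

Yes — A0 and A2 are d-separated given {A7, A8}.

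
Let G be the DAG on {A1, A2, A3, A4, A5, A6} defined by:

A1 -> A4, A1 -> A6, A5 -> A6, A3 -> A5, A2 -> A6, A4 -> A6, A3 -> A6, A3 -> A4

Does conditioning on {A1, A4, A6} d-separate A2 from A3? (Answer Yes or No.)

No

Enumerating the 4 paths from A2 to A3 and testing each for blocking by {A1, A4, A6}:
Path 1: A2 → A6 ← A3
  A6 is a collider and A6 is conditioned on, which opens it — no node blocks this path, so it is active.
Path 2: A2 → A6 ← A4 ← A3
  A4 is a chain here and A4 is conditioned on, so the path is blocked at A4.
Path 3: A2 → A6 ← A1 → A4 ← A3
  A1 is a fork here and A1 is conditioned on, so the path is blocked at A1.
Path 4: A2 → A6 ← A5 ← A3
  A6 is a collider and A6 is conditioned on, which opens it; A5 is a chain and A5 is not conditioned on — no node blocks this path, so it is active.
Since the path A2 → A6 ← A3 is active, A2 and A3 are not d-separated given {A1, A4, A6}.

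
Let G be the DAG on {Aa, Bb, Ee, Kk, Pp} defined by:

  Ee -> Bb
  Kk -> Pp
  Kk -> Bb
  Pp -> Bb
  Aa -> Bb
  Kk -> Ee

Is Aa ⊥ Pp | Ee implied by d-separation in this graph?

We examine all 3 paths between Aa and Pp:
Path 1: Aa → Bb ← Ee ← Kk → Pp
  Bb is a collider here and neither Bb nor any of its descendants is conditioned on, so the collider stays closed — the path is blocked at Bb.
Path 2: Aa → Bb ← Pp
  Bb is a collider here and neither Bb nor any of its descendants is conditioned on, so the collider stays closed — the path is blocked at Bb.
Path 3: Aa → Bb ← Kk → Pp
  Bb is a collider here and neither Bb nor any of its descendants is conditioned on, so the collider stays closed — the path is blocked at Bb.
All paths are blocked; Aa ⊥ Pp | {Ee} holds.

Yes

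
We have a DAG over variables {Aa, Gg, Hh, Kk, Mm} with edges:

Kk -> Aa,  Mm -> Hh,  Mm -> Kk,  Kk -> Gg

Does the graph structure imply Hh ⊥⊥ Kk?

There is one path between Hh and Kk:
Path 1: Hh ← Mm → Kk
  Mm is a fork and Mm is not conditioned on — no node blocks this path, so it is active.
At least one path is unblocked, so d-separation fails.

No — Hh and Kk are not d-separated given ∅.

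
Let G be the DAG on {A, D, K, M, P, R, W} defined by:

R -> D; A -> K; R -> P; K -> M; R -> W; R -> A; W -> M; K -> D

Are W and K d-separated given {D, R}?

Enumerating the 3 paths from W to K and testing each for blocking by {D, R}:
Path 1: W ← R → D ← K
  R is a fork here and R is conditioned on, so the path is blocked at R.
Path 2: W ← R → A → K
  R is a fork here and R is conditioned on, so the path is blocked at R.
Path 3: W → M ← K
  M is a collider here and neither M nor any of its descendants is conditioned on, so the collider stays closed — the path is blocked at M.
Every path is blocked, so W and K are d-separated given {D, R}.

Yes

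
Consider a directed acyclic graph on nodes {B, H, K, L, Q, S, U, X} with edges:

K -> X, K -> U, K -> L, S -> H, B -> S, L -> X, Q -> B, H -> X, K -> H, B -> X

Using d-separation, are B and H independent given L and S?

4 paths connect B and H; each must be blocked for d-separation to hold:
Path 1: B → S → H
  S is a chain here and S is conditioned on, so the path is blocked at S.
Path 2: B → X ← K → H
  X is a collider here and neither X nor any of its descendants is conditioned on, so the collider stays closed — the path is blocked at X.
Path 3: B → X ← H
  X is a collider here and neither X nor any of its descendants is conditioned on, so the collider stays closed — the path is blocked at X.
Path 4: B → X ← L ← K → H
  X is a collider here and neither X nor any of its descendants is conditioned on, so the collider stays closed — the path is blocked at X.
Since every path is blocked, d-separation holds.

Yes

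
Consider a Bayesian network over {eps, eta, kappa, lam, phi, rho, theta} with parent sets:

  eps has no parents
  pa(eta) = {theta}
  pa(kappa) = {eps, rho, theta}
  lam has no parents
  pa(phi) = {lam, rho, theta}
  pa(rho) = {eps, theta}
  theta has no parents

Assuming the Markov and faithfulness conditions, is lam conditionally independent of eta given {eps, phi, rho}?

4 paths connect lam and eta; each must be blocked for d-separation to hold:
Path 1: lam → phi ← rho → kappa ← theta → eta
  rho is a fork here and rho is conditioned on, so the path is blocked at rho.
Path 2: lam → phi ← rho ← theta → eta
  rho is a chain here and rho is conditioned on, so the path is blocked at rho.
Path 3: lam → phi ← rho ← eps → kappa ← theta → eta
  rho is a chain here and rho is conditioned on, so the path is blocked at rho.
Path 4: lam → phi ← theta → eta
  phi is a collider and phi is conditioned on, which opens it; theta is a fork and theta is not conditioned on — no node blocks this path, so it is active.
At least one path is unblocked, so d-separation fails.

No — lam and eta are not d-separated given {eps, phi, rho}.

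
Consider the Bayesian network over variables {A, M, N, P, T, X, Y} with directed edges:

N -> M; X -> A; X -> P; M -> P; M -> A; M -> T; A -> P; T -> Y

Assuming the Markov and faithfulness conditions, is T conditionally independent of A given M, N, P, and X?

Yes — T and A are d-separated given {M, N, P, X}.

There are 3 undirected paths between T and A; checking each against the conditioning set {M, N, P, X}:
  1. T ← M → P ← X → A — M:fork[blocks]; P:collider[open]; X:fork[blocks] ⇒ blocked
  2. T ← M → P ← A — M:fork[blocks]; P:collider[open] ⇒ blocked
  3. T ← M → A — M:fork[blocks] ⇒ blocked
Since every path is blocked, d-separation holds.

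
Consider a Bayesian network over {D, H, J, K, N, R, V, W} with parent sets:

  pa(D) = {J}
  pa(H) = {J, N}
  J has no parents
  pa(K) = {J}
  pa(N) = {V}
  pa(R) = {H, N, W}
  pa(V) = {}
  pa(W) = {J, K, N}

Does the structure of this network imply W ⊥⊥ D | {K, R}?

There are 6 undirected paths between W and D; checking each against the conditioning set {K, R}:
Path 1: W ← J → D
  J is a fork and J is not conditioned on — no node blocks this path, so it is active.
Path 2: W ← N → H ← J → D
  N is a fork and N is not conditioned on; H is a collider and its descendant R is conditioned on, which opens it; J is a fork and J is not conditioned on — no node blocks this path, so it is active.
Path 3: W ← N → R ← H ← J → D
  N is a fork and N is not conditioned on; R is a collider and R is conditioned on, which opens it; H is a chain and H is not conditioned on; J is a fork and J is not conditioned on — no node blocks this path, so it is active.
Path 4: W ← K ← J → D
  K is a chain here and K is conditioned on, so the path is blocked at K.
Path 5: W → R ← H ← J → D
  R is a collider and R is conditioned on, which opens it; H is a chain and H is not conditioned on; J is a fork and J is not conditioned on — no node blocks this path, so it is active.
Path 6: W → R ← N → H ← J → D
  R is a collider and R is conditioned on, which opens it; N is a fork and N is not conditioned on; H is a collider and its descendant R is conditioned on, which opens it; J is a fork and J is not conditioned on — no node blocks this path, so it is active.
Since the path W ← J → D is active, W and D are not d-separated given {K, R}.

No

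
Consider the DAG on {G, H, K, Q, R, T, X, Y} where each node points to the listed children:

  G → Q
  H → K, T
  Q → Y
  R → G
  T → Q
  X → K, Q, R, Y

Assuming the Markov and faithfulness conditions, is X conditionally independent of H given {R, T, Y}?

We examine all 4 paths between X and H:
Path 1: X → Q ← T ← H
  T is a chain here and T is conditioned on, so the path is blocked at T.
Path 2: X → K ← H
  K is a collider here and neither K nor any of its descendants is conditioned on, so the collider stays closed — the path is blocked at K.
Path 3: X → Y ← Q ← T ← H
  T is a chain here and T is conditioned on, so the path is blocked at T.
Path 4: X → R → G → Q ← T ← H
  R is a chain here and R is conditioned on, so the path is blocked at R.
Every path is blocked, so X and H are d-separated given {R, T, Y}.

Yes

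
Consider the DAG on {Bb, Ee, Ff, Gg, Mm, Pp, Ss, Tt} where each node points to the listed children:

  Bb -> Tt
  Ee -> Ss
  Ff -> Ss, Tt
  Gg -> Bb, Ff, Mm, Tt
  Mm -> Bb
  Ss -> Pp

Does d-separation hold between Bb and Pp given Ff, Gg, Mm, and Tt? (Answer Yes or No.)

Yes

6 paths connect Bb and Pp; each must be blocked for d-separation to hold:
  1. Bb ← Gg → Ff → Ss → Pp — Gg:fork[blocks]; Ff:chain[blocks]; Ss:chain[open] ⇒ blocked
  2. Bb ← Gg → Tt ← Ff → Ss → Pp — Gg:fork[blocks]; Tt:collider[open]; Ff:fork[blocks]; Ss:chain[open] ⇒ blocked
  3. Bb ← Mm ← Gg → Ff → Ss → Pp — Mm:chain[blocks]; Gg:fork[blocks]; Ff:chain[blocks]; Ss:chain[open] ⇒ blocked
  4. Bb ← Mm ← Gg → Tt ← Ff → Ss → Pp — Mm:chain[blocks]; Gg:fork[blocks]; Tt:collider[open]; Ff:fork[blocks]; Ss:chain[open] ⇒ blocked
  5. Bb → Tt ← Gg → Ff → Ss → Pp — Tt:collider[open]; Gg:fork[blocks]; Ff:chain[blocks]; Ss:chain[open] ⇒ blocked
  6. Bb → Tt ← Ff → Ss → Pp — Tt:collider[open]; Ff:fork[blocks]; Ss:chain[open] ⇒ blocked
All paths are blocked; Bb ⊥ Pp | {Ff, Gg, Mm, Tt} holds.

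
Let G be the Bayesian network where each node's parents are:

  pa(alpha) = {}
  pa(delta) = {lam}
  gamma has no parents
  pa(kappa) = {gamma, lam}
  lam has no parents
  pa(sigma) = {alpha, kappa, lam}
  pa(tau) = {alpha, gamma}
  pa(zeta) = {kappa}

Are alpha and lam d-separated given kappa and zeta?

4 paths connect alpha and lam; each must be blocked for d-separation to hold:
  1. alpha → tau ← gamma → kappa ← lam — tau:collider[blocks]; gamma:fork[open]; kappa:collider[open] ⇒ blocked
  2. alpha → tau ← gamma → kappa → sigma ← lam — tau:collider[blocks]; gamma:fork[open]; kappa:chain[blocks]; sigma:collider[blocks] ⇒ blocked
  3. alpha → sigma ← lam — sigma:collider[blocks] ⇒ blocked
  4. alpha → sigma ← kappa ← lam — sigma:collider[blocks]; kappa:chain[blocks] ⇒ blocked
All paths are blocked; alpha ⊥ lam | {kappa, zeta} holds.

Yes — alpha and lam are d-separated given {kappa, zeta}.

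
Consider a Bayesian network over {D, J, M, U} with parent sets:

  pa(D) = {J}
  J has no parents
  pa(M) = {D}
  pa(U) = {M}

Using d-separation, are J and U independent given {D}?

The only undirected path from J to U is:
  1. J → D → M → U — D:chain[blocks]; M:chain[open] ⇒ blocked
Since every path is blocked, d-separation holds.

Yes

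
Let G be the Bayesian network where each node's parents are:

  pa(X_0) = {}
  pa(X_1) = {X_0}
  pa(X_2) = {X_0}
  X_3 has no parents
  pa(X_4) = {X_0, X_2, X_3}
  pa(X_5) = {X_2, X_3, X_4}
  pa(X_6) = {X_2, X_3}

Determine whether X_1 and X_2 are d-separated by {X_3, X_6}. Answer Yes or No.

No

6 paths connect X_1 and X_2; each must be blocked for d-separation to hold:
Path 1: X_1 ← X_0 → X_4 ← X_3 → X_5 ← X_2
  X_4 is a collider here and neither X_4 nor any of its descendants is conditioned on, so the collider stays closed — the path is blocked at X_4.
Path 2: X_1 ← X_0 → X_4 ← X_3 → X_6 ← X_2
  X_4 is a collider here and neither X_4 nor any of its descendants is conditioned on, so the collider stays closed — the path is blocked at X_4.
Path 3: X_1 ← X_0 → X_4 → X_5 ← X_3 → X_6 ← X_2
  X_5 is a collider here and neither X_5 nor any of its descendants is conditioned on, so the collider stays closed — the path is blocked at X_5.
Path 4: X_1 ← X_0 → X_4 → X_5 ← X_2
  X_5 is a collider here and neither X_5 nor any of its descendants is conditioned on, so the collider stays closed — the path is blocked at X_5.
Path 5: X_1 ← X_0 → X_4 ← X_2
  X_4 is a collider here and neither X_4 nor any of its descendants is conditioned on, so the collider stays closed — the path is blocked at X_4.
Path 6: X_1 ← X_0 → X_2
  X_0 is a fork and X_0 is not conditioned on — no node blocks this path, so it is active.
Since the path X_1 ← X_0 → X_2 is active, X_1 and X_2 are not d-separated given {X_3, X_6}.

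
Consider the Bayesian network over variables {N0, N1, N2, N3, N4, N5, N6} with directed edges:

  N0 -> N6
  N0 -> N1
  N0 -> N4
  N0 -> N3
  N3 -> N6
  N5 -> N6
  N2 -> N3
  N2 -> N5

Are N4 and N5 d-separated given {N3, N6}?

No

There are 4 undirected paths between N4 and N5; checking each against the conditioning set {N3, N6}:
Path 1: N4 ← N0 → N3 ← N2 → N5
  N0 is a fork and N0 is not conditioned on; N3 is a collider and N3 is conditioned on, which opens it; N2 is a fork and N2 is not conditioned on — no node blocks this path, so it is active.
Path 2: N4 ← N0 → N3 → N6 ← N5
  N3 is a chain here and N3 is conditioned on, so the path is blocked at N3.
Path 3: N4 ← N0 → N6 ← N5
  N0 is a fork and N0 is not conditioned on; N6 is a collider and N6 is conditioned on, which opens it — no node blocks this path, so it is active.
Path 4: N4 ← N0 → N6 ← N3 ← N2 → N5
  N3 is a chain here and N3 is conditioned on, so the path is blocked at N3.
Because an active path exists, N4 and N5 are not d-separated.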